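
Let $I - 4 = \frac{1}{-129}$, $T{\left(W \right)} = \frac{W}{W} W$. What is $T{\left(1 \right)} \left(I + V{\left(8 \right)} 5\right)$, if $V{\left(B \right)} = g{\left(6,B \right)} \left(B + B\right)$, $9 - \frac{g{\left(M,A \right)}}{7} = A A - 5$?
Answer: $- \frac{3611485}{129} \approx -27996.0$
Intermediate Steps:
$g{\left(M,A \right)} = 98 - 7 A^{2}$ ($g{\left(M,A \right)} = 63 - 7 \left(A A - 5\right) = 63 - 7 \left(A^{2} - 5\right) = 63 - 7 \left(-5 + A^{2}\right) = 63 - \left(-35 + 7 A^{2}\right) = 98 - 7 A^{2}$)
$T{\left(W \right)} = W$ ($T{\left(W \right)} = 1 W = W$)
$I = \frac{515}{129}$ ($I = 4 + \frac{1}{-129} = 4 - \frac{1}{129} = \frac{515}{129} \approx 3.9922$)
$V{\left(B \right)} = 2 B \left(98 - 7 B^{2}\right)$ ($V{\left(B \right)} = \left(98 - 7 B^{2}\right) \left(B + B\right) = \left(98 - 7 B^{2}\right) 2 B = 2 B \left(98 - 7 B^{2}\right)$)
$T{\left(1 \right)} \left(I + V{\left(8 \right)} 5\right) = 1 \left(\frac{515}{129} + 14 \cdot 8 \left(14 - 8^{2}\right) 5\right) = 1 \left(\frac{515}{129} + 14 \cdot 8 \left(14 - 64\right) 5\right) = 1 \left(\frac{515}{129} + 14 \cdot 8 \left(-50\right) 5\right) = 1 \left(\frac{515}{129} - 28000\right) = 1 \left(- \frac{3611485}{129}\right) = - \frac{3611485}{129}$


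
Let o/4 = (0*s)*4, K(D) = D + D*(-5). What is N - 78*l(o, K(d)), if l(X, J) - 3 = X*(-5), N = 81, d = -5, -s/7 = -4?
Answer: -153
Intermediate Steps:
s = 28 (s = -7*(-4) = 28)
K(D) = -4*D (K(D) = D - 5*D = -4*D)
o = 0 (o = 4*((0*28)*4) = 4*(0*4) = 4*0 = 0)
l(X, J) = 3 - 5*X (l(X, J) = 3 + X*(-5) = 3 - 5*X)
N - 78*l(o, K(d)) = 81 - 78*(3 - 5*0) = 81 - 78*(3 + 0) = 81 - 78*3 = 81 - 234 = -153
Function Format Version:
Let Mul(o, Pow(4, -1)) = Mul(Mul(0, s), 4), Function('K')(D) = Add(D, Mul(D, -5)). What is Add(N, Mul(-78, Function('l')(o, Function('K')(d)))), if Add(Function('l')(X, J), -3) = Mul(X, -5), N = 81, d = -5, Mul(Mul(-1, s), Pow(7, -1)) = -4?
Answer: -153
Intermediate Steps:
s = 28 (s = Mul(-7, -4) = 28)
Function('K')(D) = Mul(-4, D) (Function('K')(D) = Add(D, Mul(-5, D)) = Mul(-4, D))
o = 0 (o = Mul(4, Mul(Mul(0, 28), 4)) = Mul(4, Mul(0, 4)) = Mul(4, 0) = 0)
Function('l')(X, J) = Add(3, Mul(-5, X)) (Function('l')(X, J) = Add(3, Mul(X, -5)) = Add(3, Mul(-5, X)))
Add(N, Mul(-78, Function('l')(o, Function('K')(d)))) = Add(81, Mul(-78, Add(3, Mul(-5, 0)))) = Add(81, Mul(-78, Add(3, 0))) = Add(81, Mul(-78, 3)) = Add(81, -234) = -153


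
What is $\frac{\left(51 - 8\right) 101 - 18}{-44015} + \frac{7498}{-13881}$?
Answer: $- \frac{78011959}{122194443} \approx -0.63842$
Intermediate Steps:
$\frac{\left(51 - 8\right) 101 - 18}{-44015} + \frac{7498}{-13881} = \left(\left(51 - 8\right) 101 - 18\right) \left(- \frac{1}{44015}\right) + 7498 \left(- \frac{1}{13881}\right) = \left(43 \cdot 101 - 18\right) \left(- \frac{1}{44015}\right) - \frac{7498}{13881} = \left(4343 - 18\right) \left(- \frac{1}{44015}\right) - \frac{7498}{13881} = 4325 \left(- \frac{1}{44015}\right) - \frac{7498}{13881} = - \frac{865}{8803} - \frac{7498}{13881} = - \frac{78011959}{122194443}$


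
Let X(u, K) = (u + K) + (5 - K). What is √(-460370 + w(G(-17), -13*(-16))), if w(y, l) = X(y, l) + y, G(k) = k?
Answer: I*√460399 ≈ 678.53*I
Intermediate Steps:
X(u, K) = 5 + u (X(u, K) = (K + u) + (5 - K) = 5 + u)
w(y, l) = 5 + 2*y (w(y, l) = (5 + y) + y = 5 + 2*y)
√(-460370 + w(G(-17), -13*(-16))) = √(-460370 + (5 + 2*(-17))) = √(-460370 + (5 - 34)) = √(-460370 - 29) = √(-460399) = I*√460399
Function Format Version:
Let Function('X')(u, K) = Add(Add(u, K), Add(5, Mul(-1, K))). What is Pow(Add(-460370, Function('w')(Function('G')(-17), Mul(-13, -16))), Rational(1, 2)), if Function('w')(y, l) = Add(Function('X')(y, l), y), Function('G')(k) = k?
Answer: Mul(I, Pow(460399, Rational(1, 2))) ≈ Mul(678.53, I)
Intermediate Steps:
Function('X')(u, K) = Add(5, u) (Function('X')(u, K) = Add(Add(K, u), Add(5, Mul(-1, K))) = Add(5, u))
Function('w')(y, l) = Add(5, Mul(2, y)) (Function('w')(y, l) = Add(Add(5, y), y) = Add(5, Mul(2, y)))
Pow(Add(-460370, Function('w')(Function('G')(-17), Mul(-13, -16))), Rational(1, 2)) = Pow(Add(-460370, Add(5, Mul(2, -17))), Rational(1, 2)) = Pow(Add(-460370, Add(5, -34)), Rational(1, 2)) = Pow(Add(-460370, -29), Rational(1, 2)) = Pow(-460399, Rational(1, 2)) = Mul(I, Pow(460399, Rational(1, 2)))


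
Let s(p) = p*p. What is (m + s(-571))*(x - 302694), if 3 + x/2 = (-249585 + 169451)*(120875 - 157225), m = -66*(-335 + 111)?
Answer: 1985455281257500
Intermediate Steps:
s(p) = p²
m = 14784 (m = -66*(-224) = 14784)
x = 5825741794 (x = -6 + 2*((-249585 + 169451)*(120875 - 157225)) = -6 + 2*(-80134*(-36350)) = -6 + 2*2912870900 = -6 + 5825741800 = 5825741794)
(m + s(-571))*(x - 302694) = (14784 + (-571)²)*(5825741794 - 302694) = (14784 + 326041)*5825439100 = 340825*5825439100 = 1985455281257500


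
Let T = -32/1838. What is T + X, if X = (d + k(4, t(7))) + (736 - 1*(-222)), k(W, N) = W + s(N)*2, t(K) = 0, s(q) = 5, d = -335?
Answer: 585387/919 ≈ 636.98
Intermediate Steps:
k(W, N) = 10 + W (k(W, N) = W + 5*2 = W + 10 = 10 + W)
X = 637 (X = (-335 + (10 + 4)) + (736 - 1*(-222)) = (-335 + 14) + (736 + 222) = -321 + 958 = 637)
T = -16/919 (T = -32*1/1838 = -16/919 ≈ -0.017410)
T + X = -16/919 + 637 = 585387/919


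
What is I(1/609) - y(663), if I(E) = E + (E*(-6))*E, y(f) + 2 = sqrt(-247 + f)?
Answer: 82485/41209 - 4*sqrt(26) ≈ -18.394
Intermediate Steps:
y(f) = -2 + sqrt(-247 + f)
I(E) = E - 6*E**2 (I(E) = E + (-6*E)*E = E - 6*E**2)
I(1/609) - y(663) = (1 - 6/609)/609 - (-2 + sqrt(-247 + 663)) = (1 - 6*1/609)/609 - (-2 + sqrt(416)) = (1 - 2/203)/609 - (-2 + 4*sqrt(26)) = (1/609)*(201/203) + (2 - 4*sqrt(26)) = 67/41209 + (2 - 4*sqrt(26)) = 82485/41209 - 4*sqrt(26)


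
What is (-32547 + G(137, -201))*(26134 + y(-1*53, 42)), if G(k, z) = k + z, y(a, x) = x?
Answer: -853625536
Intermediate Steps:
(-32547 + G(137, -201))*(26134 + y(-1*53, 42)) = (-32547 + (137 - 201))*(26134 + 42) = (-32547 - 64)*26176 = -32611*26176 = -853625536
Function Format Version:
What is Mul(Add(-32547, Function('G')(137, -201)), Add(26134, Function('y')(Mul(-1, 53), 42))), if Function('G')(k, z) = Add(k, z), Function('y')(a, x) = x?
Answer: -853625536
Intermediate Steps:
Mul(Add(-32547, Function('G')(137, -201)), Add(26134, Function('y')(Mul(-1, 53), 42))) = Mul(Add(-32547, Add(137, -201)), Add(26134, 42)) = Mul(Add(-32547, -64), 26176) = Mul(-32611, 26176) = -853625536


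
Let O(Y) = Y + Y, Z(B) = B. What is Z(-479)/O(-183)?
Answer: 479/366 ≈ 1.3087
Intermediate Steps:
O(Y) = 2*Y
Z(-479)/O(-183) = -479/(2*(-183)) = -479/(-366) = -479*(-1/366) = 479/366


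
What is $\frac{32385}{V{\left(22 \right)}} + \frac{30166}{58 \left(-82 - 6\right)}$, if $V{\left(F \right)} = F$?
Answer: $\frac{3741577}{2552} \approx 1466.1$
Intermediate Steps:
$\frac{32385}{V{\left(22 \right)}} + \frac{30166}{58 \left(-82 - 6\right)} = \frac{32385}{22} + \frac{30166}{58 \left(-82 - 6\right)} = 32385 \cdot \frac{1}{22} + \frac{30166}{58 \left(-88\right)} = \frac{32385}{22} + \frac{30166}{-5104} = \frac{32385}{22} + 30166 \left(- \frac{1}{5104}\right) = \frac{32385}{22} - \frac{15083}{2552} = \frac{3741577}{2552}$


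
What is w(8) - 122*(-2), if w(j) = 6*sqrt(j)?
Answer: 244 + 12*sqrt(2) ≈ 260.97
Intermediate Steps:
w(8) - 122*(-2) = 6*sqrt(8) - 122*(-2) = 6*(2*sqrt(2)) + 244 = 12*sqrt(2) + 244 = 244 + 12*sqrt(2)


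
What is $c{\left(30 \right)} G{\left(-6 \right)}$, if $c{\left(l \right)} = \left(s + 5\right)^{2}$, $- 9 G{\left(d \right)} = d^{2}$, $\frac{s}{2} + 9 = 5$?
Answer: $-36$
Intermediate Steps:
$s = -8$ ($s = -18 + 2 \cdot 5 = -18 + 10 = -8$)
$G{\left(d \right)} = - \frac{d^{2}}{9}$
$c{\left(l \right)} = 9$ ($c{\left(l \right)} = \left(-8 + 5\right)^{2} = \left(-3\right)^{2} = 9$)
$c{\left(30 \right)} G{\left(-6 \right)} = 9 \left(- \frac{\left(-6\right)^{2}}{9}\right) = 9 \left(\left(- \frac{1}{9}\right) 36\right) = 9 \left(-4\right) = -36$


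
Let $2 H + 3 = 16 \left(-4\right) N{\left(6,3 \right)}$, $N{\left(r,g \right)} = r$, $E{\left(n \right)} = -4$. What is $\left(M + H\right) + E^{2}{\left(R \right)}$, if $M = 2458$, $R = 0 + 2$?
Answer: $\frac{4561}{2} \approx 2280.5$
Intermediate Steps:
$R = 2$
$H = - \frac{387}{2}$ ($H = - \frac{3}{2} + \frac{16 \left(-4\right) 6}{2} = - \frac{3}{2} + \frac{\left(-64\right) 6}{2} = - \frac{3}{2} + \frac{1}{2} \left(-384\right) = - \frac{3}{2} - 192 = - \frac{387}{2} \approx -193.5$)
$\left(M + H\right) + E^{2}{\left(R \right)} = \left(2458 - \frac{387}{2}\right) + \left(-4\right)^{2} = \frac{4529}{2} + 16 = \frac{4561}{2}$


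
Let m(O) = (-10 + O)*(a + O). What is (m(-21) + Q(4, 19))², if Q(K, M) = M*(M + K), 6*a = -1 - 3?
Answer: 11062276/9 ≈ 1.2291e+6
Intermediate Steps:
a = -⅔ (a = (-1 - 3)/6 = (⅙)*(-4) = -⅔ ≈ -0.66667)
m(O) = (-10 + O)*(-⅔ + O)
Q(K, M) = M*(K + M)
(m(-21) + Q(4, 19))² = ((20/3 + (-21)² - 32/3*(-21)) + 19*(4 + 19))² = ((20/3 + 441 + 224) + 19*23)² = (2015/3 + 437)² = (3326/3)² = 11062276/9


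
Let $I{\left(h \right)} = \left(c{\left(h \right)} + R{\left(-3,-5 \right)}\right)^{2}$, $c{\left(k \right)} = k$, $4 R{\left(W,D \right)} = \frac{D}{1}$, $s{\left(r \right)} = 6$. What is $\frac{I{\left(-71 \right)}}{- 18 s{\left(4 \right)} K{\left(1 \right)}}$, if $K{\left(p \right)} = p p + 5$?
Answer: $- \frac{83521}{10368} \approx -8.0556$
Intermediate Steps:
$R{\left(W,D \right)} = \frac{D}{4}$ ($R{\left(W,D \right)} = \frac{D 1^{-1}}{4} = \frac{D 1}{4} = \frac{D}{4}$)
$K{\left(p \right)} = 5 + p^{2}$ ($K{\left(p \right)} = p^{2} + 5 = 5 + p^{2}$)
$I{\left(h \right)} = \left(- \frac{5}{4} + h\right)^{2}$ ($I{\left(h \right)} = \left(h + \frac{1}{4} \left(-5\right)\right)^{2} = \left(h - \frac{5}{4}\right)^{2} = \left(- \frac{5}{4} + h\right)^{2}$)
$\frac{I{\left(-71 \right)}}{- 18 s{\left(4 \right)} K{\left(1 \right)}} = \frac{\frac{1}{16} \left(-5 + 4 \left(-71\right)\right)^{2}}{\left(-18\right) 6 \left(5 + 1^{2}\right)} = \frac{\frac{1}{16} \left(-5 - 284\right)^{2}}{\left(-108\right) \left(5 + 1\right)} = \frac{\frac{1}{16} \left(-289\right)^{2}}{\left(-108\right) 6} = \frac{\frac{1}{16} \cdot 83521}{-648} = \frac{83521}{16} \left(- \frac{1}{648}\right) = - \frac{83521}{10368}$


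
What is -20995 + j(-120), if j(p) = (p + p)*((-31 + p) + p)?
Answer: 44045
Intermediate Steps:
j(p) = 2*p*(-31 + 2*p) (j(p) = (2*p)*(-31 + 2*p) = 2*p*(-31 + 2*p))
-20995 + j(-120) = -20995 + 2*(-120)*(-31 + 2*(-120)) = -20995 + 2*(-120)*(-31 - 240) = -20995 + 2*(-120)*(-271) = -20995 + 65040 = 44045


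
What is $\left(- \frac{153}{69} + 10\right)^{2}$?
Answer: $\frac{32041}{529} \approx 60.569$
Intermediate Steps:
$\left(- \frac{153}{69} + 10\right)^{2} = \left(\left(-153\right) \frac{1}{69} + 10\right)^{2} = \left(- \frac{51}{23} + 10\right)^{2} = \left(\frac{179}{23}\right)^{2} = \frac{32041}{529}$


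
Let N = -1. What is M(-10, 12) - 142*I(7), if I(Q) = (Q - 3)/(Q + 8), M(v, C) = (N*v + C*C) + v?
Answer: 1592/15 ≈ 106.13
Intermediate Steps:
M(v, C) = C**2 (M(v, C) = (-v + C*C) + v = (-v + C**2) + v = (C**2 - v) + v = C**2)
I(Q) = (-3 + Q)/(8 + Q)
M(-10, 12) - 142*I(7) = 12**2 - 142*(-3 + 7)/(8 + 7) = 144 - 142*4/15 = 144 - 568/15 = 1592/15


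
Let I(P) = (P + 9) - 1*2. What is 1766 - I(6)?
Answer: 1753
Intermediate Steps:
I(P) = 7 + P (I(P) = (9 + P) - 2 = 7 + P)
1766 - I(6) = 1766 - (7 + 6) = 1766 - 1*13 = 1766 - 13 = 1753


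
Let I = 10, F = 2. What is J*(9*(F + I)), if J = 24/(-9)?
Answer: -288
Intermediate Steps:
J = -8/3 (J = 24*(-⅑) = -8/3 ≈ -2.6667)
J*(9*(F + I)) = -24*(2 + 10) = -24*12 = -8/3*108 = -288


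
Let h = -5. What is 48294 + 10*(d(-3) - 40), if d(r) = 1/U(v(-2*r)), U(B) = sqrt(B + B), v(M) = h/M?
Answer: 47894 - 2*I*sqrt(15) ≈ 47894.0 - 7.746*I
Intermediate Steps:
v(M) = -5/M
U(B) = sqrt(2)*sqrt(B) (U(B) = sqrt(2*B) = sqrt(2)*sqrt(B))
d(r) = sqrt(5)/(5*sqrt(1/r)) (d(r) = 1/(sqrt(2)*sqrt(-5*(-1/(2*r)))) = 1/(sqrt(2)*sqrt(-(-5)/(2*r))) = 1/(sqrt(2)*sqrt(5/(2*r))) = 1/(sqrt(2)*(sqrt(10)*sqrt(1/r)/2)) = 1/(sqrt(5)*sqrt(1/r)) = sqrt(5)/(5*sqrt(1/r)))
48294 + 10*(d(-3) - 40) = 48294 + 10*(sqrt(5)/(5*sqrt(1/(-3))) - 40) = 48294 + 10*(sqrt(5)/(5*sqrt(-1/3)) - 40) = 48294 + 10*(sqrt(5)*(-I*sqrt(3))/5 - 40) = 48294 + 10*(-I*sqrt(15)/5 - 40) = 48294 + 10*(-40 - I*sqrt(15)/5) = 48294 + (-400 - 2*I*sqrt(15)) = 47894 - 2*I*sqrt(15)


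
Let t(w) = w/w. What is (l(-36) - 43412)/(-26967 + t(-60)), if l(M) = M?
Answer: 21724/13483 ≈ 1.6112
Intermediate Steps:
t(w) = 1
(l(-36) - 43412)/(-26967 + t(-60)) = (-36 - 43412)/(-26967 + 1) = -43448/(-26966) = -43448*(-1/26966) = 21724/13483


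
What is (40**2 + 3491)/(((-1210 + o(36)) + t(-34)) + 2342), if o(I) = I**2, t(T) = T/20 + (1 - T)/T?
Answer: 144245/68716 ≈ 2.0991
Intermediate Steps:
t(T) = T/20 + (1 - T)/T (t(T) = T*(1/20) + (1 - T)/T = T/20 + (1 - T)/T)
(40**2 + 3491)/(((-1210 + o(36)) + t(-34)) + 2342) = (40**2 + 3491)/(((-1210 + 36**2) + (-1 + 1/(-34) + (1/20)*(-34))) + 2342) = (1600 + 3491)/(((-1210 + 1296) + (-1 - 1/34 - 17/10)) + 2342) = 5091/((86 - 232/85) + 2342) = 5091/(7078/85 + 2342) = 5091/(206148/85) = 5091*(85/206148) = 144245/68716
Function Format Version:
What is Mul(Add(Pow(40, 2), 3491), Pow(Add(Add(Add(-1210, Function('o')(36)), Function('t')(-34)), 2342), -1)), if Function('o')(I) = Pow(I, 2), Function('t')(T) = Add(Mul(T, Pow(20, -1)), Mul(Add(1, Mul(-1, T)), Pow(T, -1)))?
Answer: Rational(144245, 68716) ≈ 2.0991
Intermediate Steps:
Function('t')(T) = Add(Mul(Rational(1, 20), T), Mul(Pow(T, -1), Add(1, Mul(-1, T)))) (Function('t')(T) = Add(Mul(T, Rational(1, 20)), Mul(Pow(T, -1), Add(1, Mul(-1, T)))) = Add(Mul(Rational(1, 20), T), Mul(Pow(T, -1), Add(1, Mul(-1, T)))))
Mul(Add(Pow(40, 2), 3491), Pow(Add(Add(Add(-1210, Function('o')(36)), Function('t')(-34)), 2342), -1)) = Mul(Add(Pow(40, 2), 3491), Pow(Add(Add(Add(-1210, Pow(36, 2)), Add(-1, Pow(-34, -1), Mul(Rational(1, 20), -34))), 2342), -1)) = Mul(Add(1600, 3491), Pow(Add(Add(Add(-1210, 1296), Add(-1, Rational(-1, 34), Rational(-17, 10))), 2342), -1)) = Mul(5091, Pow(Add(Add(86, Rational(-232, 85)), 2342), -1)) = Mul(5091, Pow(Add(Rational(7078, 85), 2342), -1)) = Mul(5091, Pow(Rational(206148, 85), -1)) = Mul(5091, Rational(85, 206148)) = Rational(144245, 68716)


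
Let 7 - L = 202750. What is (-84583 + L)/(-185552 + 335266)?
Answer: -143663/74857 ≈ -1.9192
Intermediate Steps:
L = -202743 (L = 7 - 1*202750 = 7 - 202750 = -202743)
(-84583 + L)/(-185552 + 335266) = (-84583 - 202743)/(-185552 + 335266) = -287326/149714 = -287326*1/149714 = -143663/74857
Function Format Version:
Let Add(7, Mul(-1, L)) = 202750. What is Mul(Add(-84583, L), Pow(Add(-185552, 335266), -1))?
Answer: Rational(-143663, 74857) ≈ -1.9192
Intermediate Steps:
L = -202743 (L = Add(7, Mul(-1, 202750)) = Add(7, -202750) = -202743)
Mul(Add(-84583, L), Pow(Add(-185552, 335266), -1)) = Mul(Add(-84583, -202743), Pow(Add(-185552, 335266), -1)) = Mul(-287326, Pow(149714, -1)) = Mul(-287326, Rational(1, 149714)) = Rational(-143663, 74857)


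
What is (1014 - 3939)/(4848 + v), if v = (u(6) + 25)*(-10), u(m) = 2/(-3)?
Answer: -8775/13814 ≈ -0.63523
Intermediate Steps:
u(m) = -⅔ (u(m) = 2*(-⅓) = -⅔)
v = -730/3 (v = (-⅔ + 25)*(-10) = (73/3)*(-10) = -730/3 ≈ -243.33)
(1014 - 3939)/(4848 + v) = (1014 - 3939)/(4848 - 730/3) = -2925/13814/3 = -2925*3/13814 = -8775/13814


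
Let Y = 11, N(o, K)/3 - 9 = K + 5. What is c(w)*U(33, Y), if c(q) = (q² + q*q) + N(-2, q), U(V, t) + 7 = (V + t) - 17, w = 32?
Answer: 43720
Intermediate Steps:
N(o, K) = 42 + 3*K (N(o, K) = 27 + 3*(K + 5) = 27 + 3*(5 + K) = 27 + (15 + 3*K) = 42 + 3*K)
U(V, t) = -24 + V + t (U(V, t) = -7 + ((V + t) - 17) = -7 + (-17 + V + t) = -24 + V + t)
c(q) = 42 + 2*q² + 3*q (c(q) = (q² + q*q) + (42 + 3*q) = (q² + q²) + (42 + 3*q) = 2*q² + (42 + 3*q) = 42 + 2*q² + 3*q)
c(w)*U(33, Y) = (42 + 2*32² + 3*32)*(-24 + 33 + 11) = (42 + 2*1024 + 96)*20 = (42 + 2048 + 96)*20 = 2186*20 = 43720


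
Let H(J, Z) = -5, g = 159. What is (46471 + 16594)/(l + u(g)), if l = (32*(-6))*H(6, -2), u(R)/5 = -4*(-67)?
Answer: 12613/460 ≈ 27.420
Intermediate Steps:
u(R) = 1340 (u(R) = 5*(-4*(-67)) = 5*268 = 1340)
l = 960 (l = (32*(-6))*(-5) = -192*(-5) = 960)
(46471 + 16594)/(l + u(g)) = (46471 + 16594)/(960 + 1340) = 63065/2300 = 63065*(1/2300) = 12613/460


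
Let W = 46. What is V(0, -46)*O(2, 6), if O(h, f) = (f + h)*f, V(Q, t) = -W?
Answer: -2208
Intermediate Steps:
V(Q, t) = -46 (V(Q, t) = -1*46 = -46)
O(h, f) = f*(f + h)
V(0, -46)*O(2, 6) = -276*(6 + 2) = -276*8 = -46*48 = -2208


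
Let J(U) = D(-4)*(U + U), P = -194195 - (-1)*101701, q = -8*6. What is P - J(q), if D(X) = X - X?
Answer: -92494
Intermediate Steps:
q = -48 (q = -1*48 = -48)
D(X) = 0
P = -92494 (P = -194195 - 1*(-101701) = -194195 + 101701 = -92494)
J(U) = 0 (J(U) = 0*(U + U) = 0*(2*U) = 0)
P - J(q) = -92494 - 1*0 = -92494 + 0 = -92494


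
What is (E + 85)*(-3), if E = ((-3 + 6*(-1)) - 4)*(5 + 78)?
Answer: 2982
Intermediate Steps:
E = -1079 (E = ((-3 - 6) - 4)*83 = (-9 - 4)*83 = -13*83 = -1079)
(E + 85)*(-3) = (-1079 + 85)*(-3) = -994*(-3) = 2982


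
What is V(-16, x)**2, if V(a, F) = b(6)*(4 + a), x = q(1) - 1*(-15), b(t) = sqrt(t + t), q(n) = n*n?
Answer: 1728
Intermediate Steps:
q(n) = n**2
b(t) = sqrt(2)*sqrt(t) (b(t) = sqrt(2*t) = sqrt(2)*sqrt(t))
x = 16 (x = 1**2 - 1*(-15) = 1 + 15 = 16)
V(a, F) = 2*sqrt(3)*(4 + a) (V(a, F) = (sqrt(2)*sqrt(6))*(4 + a) = (2*sqrt(3))*(4 + a) = 2*sqrt(3)*(4 + a))
V(-16, x)**2 = (2*sqrt(3)*(4 - 16))**2 = (2*sqrt(3)*(-12))**2 = (-24*sqrt(3))**2 = 1728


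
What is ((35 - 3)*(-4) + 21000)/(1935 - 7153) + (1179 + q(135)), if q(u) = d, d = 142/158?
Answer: 92896/79 ≈ 1175.9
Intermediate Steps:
d = 71/79 (d = 142*(1/158) = 71/79 ≈ 0.89873)
q(u) = 71/79
((35 - 3)*(-4) + 21000)/(1935 - 7153) + (1179 + q(135)) = ((35 - 3)*(-4) + 21000)/(1935 - 7153) + (1179 + 71/79) = (32*(-4) + 21000)/(-5218) + 93212/79 = (-128 + 21000)*(-1/5218) + 93212/79 = 20872*(-1/5218) + 93212/79 = -4 + 93212/79 = 92896/79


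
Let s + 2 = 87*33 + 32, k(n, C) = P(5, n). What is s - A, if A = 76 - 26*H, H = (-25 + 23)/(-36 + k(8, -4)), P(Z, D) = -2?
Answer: 53701/19 ≈ 2826.4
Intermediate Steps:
k(n, C) = -2
H = 1/19 (H = (-25 + 23)/(-36 - 2) = -2/(-38) = -2*(-1/38) = 1/19 ≈ 0.052632)
A = 1418/19 (A = 76 - 26*1/19 = 76 - 26/19 = 1418/19 ≈ 74.632)
s = 2901 (s = -2 + (87*33 + 32) = -2 + (2871 + 32) = -2 + 2903 = 2901)
s - A = 2901 - 1*1418/19 = 2901 - 1418/19 = 53701/19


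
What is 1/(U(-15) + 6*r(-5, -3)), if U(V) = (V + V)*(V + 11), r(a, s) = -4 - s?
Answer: 1/114 ≈ 0.0087719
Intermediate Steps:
U(V) = 2*V*(11 + V) (U(V) = (2*V)*(11 + V) = 2*V*(11 + V))
1/(U(-15) + 6*r(-5, -3)) = 1/(2*(-15)*(11 - 15) + 6*(-4 - 1*(-3))) = 1/(2*(-15)*(-4) + 6*(-4 + 3)) = 1/(120 + 6*(-1)) = 1/(120 - 6) = 1/114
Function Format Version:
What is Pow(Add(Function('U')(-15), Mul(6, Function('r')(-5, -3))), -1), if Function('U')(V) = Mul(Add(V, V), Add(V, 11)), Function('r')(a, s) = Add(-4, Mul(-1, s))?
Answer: Rational(1, 114) ≈ 0.0087719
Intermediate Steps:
Function('U')(V) = Mul(2, V, Add(11, V)) (Function('U')(V) = Mul(Mul(2, V), Add(11, V)) = Mul(2, V, Add(11, V)))
Pow(Add(Function('U')(-15), Mul(6, Function('r')(-5, -3))), -1) = Pow(Add(Mul(2, -15, Add(11, -15)), Mul(6, Add(-4, Mul(-1, -3)))), -1) = Pow(Add(Mul(2, -15, -4), Mul(6, Add(-4, 3))), -1) = Pow(Add(120, Mul(6, -1)), -1) = Pow(Add(120, -6), -1) = Pow(114, -1) = Rational(1, 114)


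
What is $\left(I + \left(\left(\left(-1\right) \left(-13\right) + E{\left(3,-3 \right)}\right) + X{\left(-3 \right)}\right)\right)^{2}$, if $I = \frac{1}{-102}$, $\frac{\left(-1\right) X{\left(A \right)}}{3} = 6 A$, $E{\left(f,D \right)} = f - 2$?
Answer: $\frac{48094225}{10404} \approx 4622.7$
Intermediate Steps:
$E{\left(f,D \right)} = -2 + f$ ($E{\left(f,D \right)} = f - 2 = -2 + f$)
$X{\left(A \right)} = - 18 A$ ($X{\left(A \right)} = - 3 \cdot 6 A = - 18 A$)
$I = - \frac{1}{102} \approx -0.0098039$
$\left(I + \left(\left(\left(-1\right) \left(-13\right) + E{\left(3,-3 \right)}\right) + X{\left(-3 \right)}\right)\right)^{2} = \left(- \frac{1}{102} + \left(\left(\left(-1\right) \left(-13\right) + \left(-2 + 3\right)\right) - -54\right)\right)^{2} = \left(- \frac{1}{102} + \left(\left(13 + 1\right) + 54\right)\right)^{2} = \left(- \frac{1}{102} + \left(14 + 54\right)\right)^{2} = \left(- \frac{1}{102} + 68\right)^{2} = \left(\frac{6935}{102}\right)^{2} = \frac{48094225}{10404}$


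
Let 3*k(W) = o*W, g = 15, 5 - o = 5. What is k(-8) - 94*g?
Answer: -1410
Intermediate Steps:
o = 0 (o = 5 - 1*5 = 5 - 5 = 0)
k(W) = 0 (k(W) = (0*W)/3 = (1/3)*0 = 0)
k(-8) - 94*g = 0 - 94*15 = 0 - 1410 = -1410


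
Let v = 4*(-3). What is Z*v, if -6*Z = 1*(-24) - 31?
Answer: -110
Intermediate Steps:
Z = 55/6 (Z = -(1*(-24) - 31)/6 = -(-24 - 31)/6 = -⅙*(-55) = 55/6 ≈ 9.1667)
v = -12
Z*v = (55/6)*(-12) = -110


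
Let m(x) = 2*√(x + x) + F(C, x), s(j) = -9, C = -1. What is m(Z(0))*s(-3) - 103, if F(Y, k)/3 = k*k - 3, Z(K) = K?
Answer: -22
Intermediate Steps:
F(Y, k) = -9 + 3*k² (F(Y, k) = 3*(k*k - 3) = 3*(k² - 3) = 3*(-3 + k²) = -9 + 3*k²)
m(x) = -9 + 3*x² + 2*√2*√x (m(x) = 2*√(x + x) + (-9 + 3*x²) = 2*√(2*x) + (-9 + 3*x²) = 2*(√2*√x) + (-9 + 3*x²) = 2*√2*√x + (-9 + 3*x²) = -9 + 3*x² + 2*√2*√x)
m(Z(0))*s(-3) - 103 = (-9 + 3*0² + 2*√2*√0)*(-9) - 103 = (-9 + 3*0 + 2*√2*0)*(-9) - 103 = (-9 + 0 + 0)*(-9) - 103 = -9*(-9) - 103 = 81 - 103 = -22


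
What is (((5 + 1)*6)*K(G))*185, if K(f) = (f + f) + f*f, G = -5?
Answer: 99900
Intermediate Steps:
K(f) = f² + 2*f (K(f) = 2*f + f² = f² + 2*f)
(((5 + 1)*6)*K(G))*185 = (((5 + 1)*6)*(-5*(2 - 5)))*185 = ((6*6)*(-5*(-3)))*185 = (36*15)*185 = 540*185 = 99900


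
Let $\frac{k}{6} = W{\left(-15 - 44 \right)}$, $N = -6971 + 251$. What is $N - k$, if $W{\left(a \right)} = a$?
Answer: $-6366$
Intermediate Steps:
$N = -6720$
$k = -354$ ($k = 6 \left(-15 - 44\right) = 6 \left(-59\right) = -354$)
$N - k = -6720 - -354 = -6720 + 354 = -6366$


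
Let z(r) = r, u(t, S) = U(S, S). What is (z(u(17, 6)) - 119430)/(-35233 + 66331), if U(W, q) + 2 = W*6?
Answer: -59698/15549 ≈ -3.8393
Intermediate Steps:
U(W, q) = -2 + 6*W (U(W, q) = -2 + W*6 = -2 + 6*W)
u(t, S) = -2 + 6*S
(z(u(17, 6)) - 119430)/(-35233 + 66331) = ((-2 + 6*6) - 119430)/(-35233 + 66331) = ((-2 + 36) - 119430)/31098 = (34 - 119430)*(1/31098) = -119396*1/31098 = -59698/15549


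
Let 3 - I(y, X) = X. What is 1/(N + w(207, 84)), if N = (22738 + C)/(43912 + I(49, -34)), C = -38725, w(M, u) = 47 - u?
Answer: -43949/1642100 ≈ -0.026764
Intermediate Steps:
I(y, X) = 3 - X
N = -15987/43949 (N = (22738 - 38725)/(43912 + (3 - 1*(-34))) = -15987/(43912 + (3 + 34)) = -15987/(43912 + 37) = -15987/43949 ≈ -0.36376)
1/(N + w(207, 84)) = 1/(-15987/43949 + (47 - 1*84)) = 1/(-15987/43949 + (47 - 84)) = 1/(-15987/43949 - 37) = 1/(-1642100/43949) = -43949/1642100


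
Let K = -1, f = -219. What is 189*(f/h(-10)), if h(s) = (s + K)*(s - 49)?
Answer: -41391/649 ≈ -63.777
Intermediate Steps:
h(s) = (-1 + s)*(-49 + s) (h(s) = (s - 1)*(s - 49) = (-1 + s)*(-49 + s))
189*(f/h(-10)) = 189*(-219/(49 + (-10)² - 50*(-10))) = 189*(-219/(49 + 100 + 500)) = 189*(-219/649) = -41391/649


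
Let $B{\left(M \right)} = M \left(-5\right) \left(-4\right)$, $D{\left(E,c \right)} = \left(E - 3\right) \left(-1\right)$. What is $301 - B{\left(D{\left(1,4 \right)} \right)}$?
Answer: $261$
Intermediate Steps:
$D{\left(E,c \right)} = 3 - E$ ($D{\left(E,c \right)} = \left(-3 + E\right) \left(-1\right) = 3 - E$)
$B{\left(M \right)} = 20 M$ ($B{\left(M \right)} = - 5 M \left(-4\right) = 20 M$)
$301 - B{\left(D{\left(1,4 \right)} \right)} = 301 - 20 \left(3 - 1\right) = 301 - 20 \cdot 2 = 301 - 40 = 261$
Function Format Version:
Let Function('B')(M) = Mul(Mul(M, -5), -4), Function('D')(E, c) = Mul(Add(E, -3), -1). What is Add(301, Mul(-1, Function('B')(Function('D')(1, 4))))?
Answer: 261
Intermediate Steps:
Function('D')(E, c) = Add(3, Mul(-1, E)) (Function('D')(E, c) = Mul(Add(-3, E), -1) = Add(3, Mul(-1, E)))
Function('B')(M) = Mul(20, M) (Function('B')(M) = Mul(Mul(-5, M), -4) = Mul(20, M))
Add(301, Mul(-1, Function('B')(Function('D')(1, 4)))) = Add(301, Mul(-1, Mul(20, Add(3, Mul(-1, 1))))) = Add(301, Mul(-1, Mul(20, Add(3, -1)))) = Add(301, Mul(-1, Mul(20, 2))) = Add(301, Mul(-1, 40)) = Add(301, -40) = 261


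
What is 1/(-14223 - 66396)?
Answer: -1/80619 ≈ -1.2404e-5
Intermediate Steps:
1/(-14223 - 66396) = 1/(-80619) = -1/80619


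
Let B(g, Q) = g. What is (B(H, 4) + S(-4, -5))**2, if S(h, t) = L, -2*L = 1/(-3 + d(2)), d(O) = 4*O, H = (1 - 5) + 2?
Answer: 441/100 ≈ 4.4100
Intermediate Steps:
H = -2 (H = -4 + 2 = -2)
L = -1/10 (L = -1/(2*(-3 + 4*2)) = -1/(2*(-3 + 8)) = -1/2/5 = -1/2*1/5 = -1/10 ≈ -0.10000)
S(h, t) = -1/10
(B(H, 4) + S(-4, -5))**2 = (-2 - 1/10)**2 = (-21/10)**2 = 441/100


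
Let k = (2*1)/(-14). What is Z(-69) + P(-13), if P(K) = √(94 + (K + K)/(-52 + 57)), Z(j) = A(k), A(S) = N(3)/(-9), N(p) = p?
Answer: -⅓ + 2*√555/5 ≈ 9.0900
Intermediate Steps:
k = -⅐ (k = 2*(-1/14) = -⅐ ≈ -0.14286)
A(S) = -⅓ (A(S) = 3/(-9) = 3*(-⅑) = -⅓)
Z(j) = -⅓
P(K) = √(94 + 2*K/5) (P(K) = √(94 + (2*K)/5) = √(94 + (2*K)*(⅕)) = √(94 + 2*K/5))
Z(-69) + P(-13) = -⅓ + √(2350 + 10*(-13))/5 = -⅓ + √(2350 - 130)/5 = -⅓ + √2220/5 = -⅓ + (2*√555)/5 = -⅓ + 2*√555/5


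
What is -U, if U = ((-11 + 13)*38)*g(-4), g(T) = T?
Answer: 304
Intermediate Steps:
U = -304 (U = ((-11 + 13)*38)*(-4) = (2*38)*(-4) = 76*(-4) = -304)
-U = -1*(-304) = 304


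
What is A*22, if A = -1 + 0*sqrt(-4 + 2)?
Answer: -22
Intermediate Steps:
A = -1 (A = -1 + 0*sqrt(-2) = -1 + 0*(I*sqrt(2)) = -1 + 0 = -1)
A*22 = -1*22 = -22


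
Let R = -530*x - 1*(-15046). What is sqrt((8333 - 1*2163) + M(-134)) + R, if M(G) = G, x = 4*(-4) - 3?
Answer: 25116 + 2*sqrt(1509) ≈ 25194.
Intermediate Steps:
x = -19 (x = -16 - 3 = -19)
R = 25116 (R = -530*(-19) - 1*(-15046) = 10070 + 15046 = 25116)
sqrt((8333 - 1*2163) + M(-134)) + R = sqrt((8333 - 1*2163) - 134) + 25116 = sqrt((8333 - 2163) - 134) + 25116 = sqrt(6170 - 134) + 25116 = sqrt(6036) + 25116 = 2*sqrt(1509) + 25116 = 25116 + 2*sqrt(1509)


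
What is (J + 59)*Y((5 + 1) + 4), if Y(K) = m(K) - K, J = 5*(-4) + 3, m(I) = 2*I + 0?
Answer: 420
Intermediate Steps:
m(I) = 2*I
J = -17 (J = -20 + 3 = -17)
Y(K) = K (Y(K) = 2*K - K = K)
(J + 59)*Y((5 + 1) + 4) = (-17 + 59)*((5 + 1) + 4) = 42*(6 + 4) = 42*10 = 420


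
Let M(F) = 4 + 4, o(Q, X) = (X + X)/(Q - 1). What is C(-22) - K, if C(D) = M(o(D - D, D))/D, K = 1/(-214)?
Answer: -845/2354 ≈ -0.35896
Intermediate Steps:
o(Q, X) = 2*X/(-1 + Q) (o(Q, X) = (2*X)/(-1 + Q) = 2*X/(-1 + Q))
K = -1/214 ≈ -0.0046729
M(F) = 8
C(D) = 8/D
C(-22) - K = 8/(-22) - 1*(-1/214) = 8*(-1/22) + 1/214 = -4/11 + 1/214 = -845/2354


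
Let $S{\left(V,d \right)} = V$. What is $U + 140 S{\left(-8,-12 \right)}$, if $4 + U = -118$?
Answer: $-1242$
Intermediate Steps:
$U = -122$ ($U = -4 - 118 = -122$)
$U + 140 S{\left(-8,-12 \right)} = -122 + 140 \left(-8\right) = -122 - 1120 = -1242$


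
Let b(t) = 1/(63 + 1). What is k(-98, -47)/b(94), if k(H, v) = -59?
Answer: -3776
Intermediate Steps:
b(t) = 1/64
k(-98, -47)/b(94) = -59/1/64 = -59*64 = -3776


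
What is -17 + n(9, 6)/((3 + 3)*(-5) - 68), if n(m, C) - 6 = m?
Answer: -1681/98 ≈ -17.153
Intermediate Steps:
n(m, C) = 6 + m
-17 + n(9, 6)/((3 + 3)*(-5) - 68) = -17 + (6 + 9)/((3 + 3)*(-5) - 68) = -17 + 15/(6*(-5) - 68) = -17 + 15/(-30 - 68) = -17 + 15/(-98) = -17 + 15*(-1/98) = -17 - 15/98 = -1681/98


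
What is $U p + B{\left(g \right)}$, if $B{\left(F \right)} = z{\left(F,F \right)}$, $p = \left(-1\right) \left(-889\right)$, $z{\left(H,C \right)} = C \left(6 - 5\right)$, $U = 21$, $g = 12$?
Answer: $18681$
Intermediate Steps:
$z{\left(H,C \right)} = C$ ($z{\left(H,C \right)} = C 1 = C$)
$p = 889$
$B{\left(F \right)} = F$
$U p + B{\left(g \right)} = 21 \cdot 889 + 12 = 18669 + 12 = 18681$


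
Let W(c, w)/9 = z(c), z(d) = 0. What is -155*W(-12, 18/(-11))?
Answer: 0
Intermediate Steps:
W(c, w) = 0 (W(c, w) = 9*0 = 0)
-155*W(-12, 18/(-11)) = -155*0 = 0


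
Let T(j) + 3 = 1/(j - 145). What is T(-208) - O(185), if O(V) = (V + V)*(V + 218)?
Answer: -52636890/353 ≈ -1.4911e+5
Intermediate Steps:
T(j) = -3 + 1/(-145 + j) (T(j) = -3 + 1/(j - 145) = -3 + 1/(-145 + j))
O(V) = 2*V*(218 + V) (O(V) = (2*V)*(218 + V) = 2*V*(218 + V))
T(-208) - O(185) = (436 - 3*(-208))/(-145 - 208) - 2*185*(218 + 185) = (436 + 624)/(-353) - 2*185*403 = -1/353*1060 - 1*149110 = -1060/353 - 149110 = -52636890/353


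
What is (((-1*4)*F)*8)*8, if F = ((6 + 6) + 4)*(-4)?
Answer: 16384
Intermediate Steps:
F = -64 (F = (12 + 4)*(-4) = 16*(-4) = -64)
(((-1*4)*F)*8)*8 = ((-1*4*(-64))*8)*8 = (-4*(-64)*8)*8 = (256*8)*8 = 2048*8 = 16384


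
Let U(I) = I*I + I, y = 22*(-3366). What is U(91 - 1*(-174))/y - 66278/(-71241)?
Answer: -18959939/879256422 ≈ -0.021564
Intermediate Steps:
y = -74052
U(I) = I + I² (U(I) = I² + I = I + I²)
U(91 - 1*(-174))/y - 66278/(-71241) = ((91 - 1*(-174))*(1 + (91 - 1*(-174))))/(-74052) - 66278/(-71241) = ((91 + 174)*(1 + (91 + 174)))*(-1/74052) - 66278*(-1/71241) = (265*(1 + 265))*(-1/74052) + 66278/71241 = (265*266)*(-1/74052) + 66278/71241 = 70490*(-1/74052) + 66278/71241 = -35245/37026 + 66278/71241 = -18959939/879256422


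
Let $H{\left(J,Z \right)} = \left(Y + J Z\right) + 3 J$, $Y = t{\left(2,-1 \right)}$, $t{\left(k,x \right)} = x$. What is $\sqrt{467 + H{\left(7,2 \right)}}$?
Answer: $\sqrt{501} \approx 22.383$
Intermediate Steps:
$Y = -1$
$H{\left(J,Z \right)} = -1 + 3 J + J Z$ ($H{\left(J,Z \right)} = \left(-1 + J Z\right) + 3 J = -1 + 3 J + J Z$)
$\sqrt{467 + H{\left(7,2 \right)}} = \sqrt{467 + \left(-1 + 3 \cdot 7 + 7 \cdot 2\right)} = \sqrt{467 + \left(-1 + 21 + 14\right)} = \sqrt{467 + 34} = \sqrt{501}$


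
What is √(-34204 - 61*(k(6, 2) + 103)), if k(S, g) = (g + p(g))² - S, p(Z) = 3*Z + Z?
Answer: I*√46221 ≈ 214.99*I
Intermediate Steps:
p(Z) = 4*Z
k(S, g) = -S + 25*g² (k(S, g) = (g + 4*g)² - S = (5*g)² - S = 25*g² - S = -S + 25*g²)
√(-34204 - 61*(k(6, 2) + 103)) = √(-34204 - 61*((-1*6 + 25*2²) + 103)) = √(-34204 - 61*((-6 + 25*4) + 103)) = √(-34204 - 61*((-6 + 100) + 103)) = √(-34204 - 61*(94 + 103)) = √(-34204 - 61*197) = √(-34204 - 12017) = √(-46221) = I*√46221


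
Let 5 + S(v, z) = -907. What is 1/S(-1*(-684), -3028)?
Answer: -1/912 ≈ -0.0010965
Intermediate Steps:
S(v, z) = -912 (S(v, z) = -5 - 907 = -912)
1/S(-1*(-684), -3028) = 1/(-912) = -1/912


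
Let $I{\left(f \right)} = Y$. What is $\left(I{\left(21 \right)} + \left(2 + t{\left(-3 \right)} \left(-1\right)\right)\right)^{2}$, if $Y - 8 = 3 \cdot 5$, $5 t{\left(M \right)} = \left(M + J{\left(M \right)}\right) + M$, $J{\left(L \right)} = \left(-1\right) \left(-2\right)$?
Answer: $\frac{16641}{25} \approx 665.64$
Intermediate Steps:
$J{\left(L \right)} = 2$
$t{\left(M \right)} = \frac{2}{5} + \frac{2 M}{5}$ ($t{\left(M \right)} = \frac{\left(M + 2\right) + M}{5} = \frac{\left(2 + M\right) + M}{5} = \frac{2 + 2 M}{5} = \frac{2}{5} + \frac{2 M}{5}$)
$Y = 23$ ($Y = 8 + 3 \cdot 5 = 8 + 15 = 23$)
$I{\left(f \right)} = 23$
$\left(I{\left(21 \right)} + \left(2 + t{\left(-3 \right)} \left(-1\right)\right)\right)^{2} = \left(23 + \left(2 + \left(\frac{2}{5} + \frac{2}{5} \left(-3\right)\right) \left(-1\right)\right)\right)^{2} = \left(23 + \left(2 + \left(\frac{2}{5} - \frac{6}{5}\right) \left(-1\right)\right)\right)^{2} = \left(23 + \left(2 - - \frac{4}{5}\right)\right)^{2} = \left(23 + \left(2 + \frac{4}{5}\right)\right)^{2} = \left(23 + \frac{14}{5}\right)^{2} = \left(\frac{129}{5}\right)^{2} = \frac{16641}{25}$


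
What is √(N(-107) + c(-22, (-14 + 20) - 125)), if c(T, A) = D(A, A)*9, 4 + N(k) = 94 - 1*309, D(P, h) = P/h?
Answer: I*√210 ≈ 14.491*I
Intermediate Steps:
N(k) = -219 (N(k) = -4 + (94 - 1*309) = -4 + (94 - 309) = -4 - 215 = -219)
c(T, A) = 9 (c(T, A) = (A/A)*9 = 1*9 = 9)
√(N(-107) + c(-22, (-14 + 20) - 125)) = √(-219 + 9) = √(-210) = I*√210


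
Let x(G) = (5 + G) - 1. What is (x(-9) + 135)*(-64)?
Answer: -8320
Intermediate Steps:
x(G) = 4 + G
(x(-9) + 135)*(-64) = ((4 - 9) + 135)*(-64) = (-5 + 135)*(-64) = 130*(-64) = -8320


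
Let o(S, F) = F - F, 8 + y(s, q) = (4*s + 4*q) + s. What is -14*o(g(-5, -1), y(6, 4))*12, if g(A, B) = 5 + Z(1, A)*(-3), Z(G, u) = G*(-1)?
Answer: 0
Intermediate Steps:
Z(G, u) = -G
y(s, q) = -8 + 4*q + 5*s (y(s, q) = -8 + ((4*s + 4*q) + s) = -8 + ((4*q + 4*s) + s) = -8 + (4*q + 5*s) = -8 + 4*q + 5*s)
g(A, B) = 8 (g(A, B) = 5 - 1*1*(-3) = 5 - 1*(-3) = 5 + 3 = 8)
o(S, F) = 0
-14*o(g(-5, -1), y(6, 4))*12 = -14*0*12 = 0*12 = 0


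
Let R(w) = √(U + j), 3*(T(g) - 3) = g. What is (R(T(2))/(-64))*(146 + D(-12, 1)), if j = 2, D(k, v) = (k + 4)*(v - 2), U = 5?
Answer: -77*√7/32 ≈ -6.3663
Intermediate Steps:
D(k, v) = (-2 + v)*(4 + k) (D(k, v) = (4 + k)*(-2 + v) = (-2 + v)*(4 + k))
T(g) = 3 + g/3
R(w) = √7 (R(w) = √(5 + 2) = √7)
(R(T(2))/(-64))*(146 + D(-12, 1)) = (√7/(-64))*(146 + (-8 - 2*(-12) + 4*1 - 12*1)) = (√7*(-1/64))*(146 + (-8 + 24 + 4 - 12)) = (-√7/64)*(146 + 8) = -√7/64*154 = -77*√7/32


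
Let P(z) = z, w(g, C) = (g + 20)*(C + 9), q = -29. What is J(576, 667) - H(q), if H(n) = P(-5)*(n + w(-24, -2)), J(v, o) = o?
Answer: 382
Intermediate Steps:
w(g, C) = (9 + C)*(20 + g) (w(g, C) = (20 + g)*(9 + C) = (9 + C)*(20 + g))
H(n) = 140 - 5*n (H(n) = -5*(n + (180 + 9*(-24) + 20*(-2) - 2*(-24))) = -5*(n + (180 - 216 - 40 + 48)) = -5*(n - 28) = -5*(-28 + n) = 140 - 5*n)
J(576, 667) - H(q) = 667 - (140 - 5*(-29)) = 667 - (140 + 145) = 667 - 1*285 = 667 - 285 = 382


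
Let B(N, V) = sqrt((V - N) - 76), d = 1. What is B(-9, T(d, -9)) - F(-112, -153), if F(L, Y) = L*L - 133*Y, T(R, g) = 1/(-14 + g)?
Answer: -32893 + I*sqrt(35466)/23 ≈ -32893.0 + 8.188*I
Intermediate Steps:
F(L, Y) = L**2 - 133*Y
B(N, V) = sqrt(-76 + V - N)
B(-9, T(d, -9)) - F(-112, -153) = sqrt(-76 + 1/(-14 - 9) - 1*(-9)) - ((-112)**2 - 133*(-153)) = sqrt(-76 + 1/(-23) + 9) - (12544 + 20349) = sqrt(-76 - 1/23 + 9) - 1*32893 = sqrt(-1542/23) - 32893 = I*sqrt(35466)/23 - 32893 = -32893 + I*sqrt(35466)/23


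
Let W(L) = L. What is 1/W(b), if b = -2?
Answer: -½ ≈ -0.50000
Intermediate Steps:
1/W(b) = 1/(-2) = -½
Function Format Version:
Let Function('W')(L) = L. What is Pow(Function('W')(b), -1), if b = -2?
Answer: Rational(-1, 2) ≈ -0.50000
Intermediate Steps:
Pow(Function('W')(b), -1) = Pow(-2, -1) = Rational(-1, 2)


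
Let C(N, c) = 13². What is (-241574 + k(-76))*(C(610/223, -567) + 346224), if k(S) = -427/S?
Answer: -6359497326421/76 ≈ -8.3678e+10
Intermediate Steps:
C(N, c) = 169
(-241574 + k(-76))*(C(610/223, -567) + 346224) = (-241574 - 427/(-76))*(169 + 346224) = (-241574 - 427*(-1/76))*346393 = (-241574 + 427/76)*346393 = -18359197/76*346393 = -6359497326421/76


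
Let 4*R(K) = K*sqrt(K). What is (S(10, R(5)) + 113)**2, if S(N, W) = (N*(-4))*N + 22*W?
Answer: 344601/4 - 15785*sqrt(5) ≈ 50854.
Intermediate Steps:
R(K) = K**(3/2)/4 (R(K) = (K*sqrt(K))/4 = K**(3/2)/4)
S(N, W) = -4*N**2 + 22*W (S(N, W) = (-4*N)*N + 22*W = -4*N**2 + 22*W)
(S(10, R(5)) + 113)**2 = ((-4*10**2 + 22*(5**(3/2)/4)) + 113)**2 = ((-4*100 + 22*((5*sqrt(5))/4)) + 113)**2 = ((-400 + 22*(5*sqrt(5)/4)) + 113)**2 = ((-400 + 55*sqrt(5)/2) + 113)**2 = (-287 + 55*sqrt(5)/2)**2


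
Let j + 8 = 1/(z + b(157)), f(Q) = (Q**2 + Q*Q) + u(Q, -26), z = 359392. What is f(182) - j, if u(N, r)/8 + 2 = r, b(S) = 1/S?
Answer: 3725825555283/56424545 ≈ 66032.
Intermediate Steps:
u(N, r) = -16 + 8*r
f(Q) = -224 + 2*Q**2 (f(Q) = (Q**2 + Q*Q) + (-16 + 8*(-26)) = (Q**2 + Q**2) + (-16 - 208) = 2*Q**2 - 224 = -224 + 2*Q**2)
j = -451396203/56424545 (j = -8 + 1/(359392 + 1/157) = -8 + 1/(56424545/157) = -8 + 157/56424545 = -451396203/56424545 ≈ -8.0000)
f(182) - j = (-224 + 2*182**2) - 1*(-451396203/56424545) = (-224 + 2*33124) + 451396203/56424545 = (-224 + 66248) + 451396203/56424545 = 66024 + 451396203/56424545 = 3725825555283/56424545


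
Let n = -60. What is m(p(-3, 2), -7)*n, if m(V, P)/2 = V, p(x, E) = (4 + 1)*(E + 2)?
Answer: -2400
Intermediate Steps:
p(x, E) = 10 + 5*E (p(x, E) = 5*(2 + E) = 10 + 5*E)
m(V, P) = 2*V
m(p(-3, 2), -7)*n = (2*(10 + 5*2))*(-60) = (2*(10 + 10))*(-60) = (2*20)*(-60) = 40*(-60) = -2400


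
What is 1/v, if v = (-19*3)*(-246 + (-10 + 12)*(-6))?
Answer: 1/14706 ≈ 6.7999e-5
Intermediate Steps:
v = 14706 (v = -57*(-246 + 2*(-6)) = -57*(-246 - 12) = -57*(-258) = 14706)
1/v = 1/14706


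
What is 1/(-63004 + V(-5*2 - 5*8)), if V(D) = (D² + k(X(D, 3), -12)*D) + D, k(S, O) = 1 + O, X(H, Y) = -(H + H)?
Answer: -1/60004 ≈ -1.6666e-5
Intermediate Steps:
X(H, Y) = -2*H
V(D) = D² - 10*D (V(D) = (D² + (1 - 12)*D) + D = (D² - 11*D) + D = D² - 10*D)
1/(-63004 + V(-5*2 - 5*8)) = 1/(-63004 + (-5*2 - 5*8)*(-10 + (-5*2 - 5*8))) = 1/(-63004 + (-10 - 40)*(-10 + (-10 - 40))) = 1/(-63004 - 50*(-10 - 50)) = 1/(-63004 - 50*(-60)) = 1/(-63004 + 3000) = 1/(-60004) = -1/60004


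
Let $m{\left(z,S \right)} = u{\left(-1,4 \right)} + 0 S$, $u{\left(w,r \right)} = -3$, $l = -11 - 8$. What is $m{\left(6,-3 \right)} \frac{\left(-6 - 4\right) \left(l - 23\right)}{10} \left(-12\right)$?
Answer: $1512$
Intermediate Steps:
$l = -19$
$m{\left(z,S \right)} = -3$ ($m{\left(z,S \right)} = -3 + 0 S = -3 + 0 = -3$)
$m{\left(6,-3 \right)} \frac{\left(-6 - 4\right) \left(l - 23\right)}{10} \left(-12\right) = - 3 \frac{\left(-6 - 4\right) \left(-19 - 23\right)}{10} \left(-12\right) = - 3 \left(-10\right) \left(-42\right) \frac{1}{10} \left(-12\right) = - 3 \cdot 420 \cdot \frac{1}{10} \left(-12\right) = \left(-3\right) 42 \left(-12\right) = \left(-126\right) \left(-12\right) = 1512$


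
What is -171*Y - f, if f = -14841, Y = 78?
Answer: 1503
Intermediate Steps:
-171*Y - f = -171*78 - 1*(-14841) = -13338 + 14841 = 1503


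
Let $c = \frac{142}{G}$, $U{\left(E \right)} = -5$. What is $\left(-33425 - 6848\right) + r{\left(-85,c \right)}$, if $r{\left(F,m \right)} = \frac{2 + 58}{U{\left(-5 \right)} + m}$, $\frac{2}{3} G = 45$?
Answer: $- \frac{15754843}{391} \approx -40294.0$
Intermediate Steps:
$G = \frac{135}{2}$ ($G = \frac{3}{2} \cdot 45 = \frac{135}{2} \approx 67.5$)
$c = \frac{284}{135}$ ($c = \frac{142}{\frac{135}{2}} = 142 \cdot \frac{2}{135} = \frac{284}{135} \approx 2.1037$)
$r{\left(F,m \right)} = \frac{60}{-5 + m}$ ($r{\left(F,m \right)} = \frac{2 + 58}{-5 + m} = \frac{60}{-5 + m}$)
$\left(-33425 - 6848\right) + r{\left(-85,c \right)} = \left(-33425 - 6848\right) + \frac{60}{-5 + \frac{284}{135}} = -40273 + \frac{60}{- \frac{391}{135}} = -40273 + 60 \left(- \frac{135}{391}\right) = -40273 - \frac{8100}{391} = - \frac{15754843}{391}$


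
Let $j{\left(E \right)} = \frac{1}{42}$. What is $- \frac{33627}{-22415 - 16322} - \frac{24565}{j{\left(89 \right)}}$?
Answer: $- \frac{39966091383}{38737} \approx -1.0317 \cdot 10^{6}$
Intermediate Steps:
$j{\left(E \right)} = \frac{1}{42}$
$- \frac{33627}{-22415 - 16322} - \frac{24565}{j{\left(89 \right)}} = - \frac{33627}{-22415 - 16322} - 24565 \frac{1}{\frac{1}{42}} = - \frac{33627}{-22415 - 16322} - 1031730 = - \frac{33627}{-38737} - 1031730 = \left(-33627\right) \left(- \frac{1}{38737}\right) - 1031730 = \frac{33627}{38737} - 1031730 = - \frac{39966091383}{38737}$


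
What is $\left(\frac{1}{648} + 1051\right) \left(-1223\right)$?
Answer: $- \frac{832922927}{648} \approx -1.2854 \cdot 10^{6}$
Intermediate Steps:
$\left(\frac{1}{648} + 1051\right) \left(-1223\right) = \frac{681049}{648} \left(-1223\right) = - \frac{832922927}{648}$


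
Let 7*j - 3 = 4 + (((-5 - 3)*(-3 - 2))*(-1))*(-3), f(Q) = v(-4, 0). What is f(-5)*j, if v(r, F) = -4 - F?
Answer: -508/7 ≈ -72.571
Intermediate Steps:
f(Q) = -4 (f(Q) = -4 - 1*0 = -4 + 0 = -4)
j = 127/7 (j = 3/7 + (4 + (((-5 - 3)*(-3 - 2))*(-1))*(-3))/7 = 3/7 + (4 + (-8*(-5)*(-1))*(-3))/7 = 3/7 + (4 + (40*(-1))*(-3))/7 = 3/7 + (4 - 40*(-3))/7 = 3/7 + (4 + 120)/7 = 3/7 + (1/7)*124 = 3/7 + 124/7 = 127/7 ≈ 18.143)
f(-5)*j = -4*127/7 = -508/7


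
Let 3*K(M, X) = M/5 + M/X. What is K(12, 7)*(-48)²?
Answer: 110592/35 ≈ 3159.8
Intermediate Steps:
K(M, X) = M/15 + M/(3*X) (K(M, X) = (M/5 + M/X)/3 = M/15 + M/(3*X))
K(12, 7)*(-48)² = ((1/15)*12*(5 + 7)/7)*(-48)² = ((1/15)*12*(⅐)*12)*2304 = (48/35)*2304 = 110592/35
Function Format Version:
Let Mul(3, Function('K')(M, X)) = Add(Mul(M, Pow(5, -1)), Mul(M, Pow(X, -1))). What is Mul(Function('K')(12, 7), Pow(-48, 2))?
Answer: Rational(110592, 35) ≈ 3159.8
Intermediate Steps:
Function('K')(M, X) = Add(Mul(Rational(1, 15), M), Mul(Rational(1, 3), M, Pow(X, -1))) (Function('K')(M, X) = Mul(Rational(1, 3), Add(Mul(M, Pow(5, -1)), Mul(M, Pow(X, -1)))) = Mul(Rational(1, 3), Add(Mul(M, Rational(1, 5)), Mul(M, Pow(X, -1)))) = Mul(Rational(1, 3), Add(Mul(Rational(1, 5), M), Mul(M, Pow(X, -1)))) = Add(Mul(Rational(1, 15), M), Mul(Rational(1, 3), M, Pow(X, -1))))
Mul(Function('K')(12, 7), Pow(-48, 2)) = Mul(Mul(Rational(1, 15), 12, Pow(7, -1), Add(5, 7)), Pow(-48, 2)) = Mul(Mul(Rational(1, 15), 12, Rational(1, 7), 12), 2304) = Mul(Rational(48, 35), 2304) = Rational(110592, 35)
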